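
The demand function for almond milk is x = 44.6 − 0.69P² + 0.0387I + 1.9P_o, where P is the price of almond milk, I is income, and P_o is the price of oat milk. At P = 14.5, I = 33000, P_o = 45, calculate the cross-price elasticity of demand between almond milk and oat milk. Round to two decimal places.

0.07

Evaluating quantity at (P, I, P_o) gives x = 44.6 − 0.69(14.5)² + 0.0387(33000) + 1.9(45) = 44.6 − 145.0725 + 1277.1 + 85.5 = 1262.1275.
∂x/∂P_o = +1.9, so E_xy = 1.9·(45/1262.1275) ≈ 0.07.
E_xy > 0: the goods are substitutes.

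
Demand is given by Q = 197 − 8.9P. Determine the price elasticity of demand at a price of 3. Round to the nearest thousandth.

-0.157

At P = 3, Q = 170.3.
dQ/dP = −8.9.
Point elasticity E = (dQ/dP)·(P/Q) = -8.9 × 3/170.3 ≈ -0.157.
|E| < 1, so demand is inelastic at this price.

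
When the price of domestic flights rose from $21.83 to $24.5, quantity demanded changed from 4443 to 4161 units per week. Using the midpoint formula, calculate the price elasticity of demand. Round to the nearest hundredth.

-0.57

%ΔQ = (4161 − 4443)/[(4443 + 4161)/2] = -282/4302 ≈ -0.0656.
%ΔP = (24.5 − 21.83)/[(21.83 + 24.5)/2] = 2.67/23.165 ≈ 0.1153.
Arc elasticity E = %ΔQ/%ΔP ≈ -0.0656/0.1153 ≈ -0.57.
|E| < 1: demand is inelastic over this range.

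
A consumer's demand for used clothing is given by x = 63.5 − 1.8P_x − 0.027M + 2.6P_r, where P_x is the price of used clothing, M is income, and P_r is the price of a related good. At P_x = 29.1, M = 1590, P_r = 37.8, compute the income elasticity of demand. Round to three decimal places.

-0.646

Substituting, x = 63.5 − 1.8(29.1) − 0.027(1590) + 2.6(37.8) = 63.5 − 52.38 − 42.93 + 98.28 = 66.47.
∂x/∂M = −0.027, so E_I = -0.027·(1590/66.47) ≈ -0.646.
E_I < 0: inferior good.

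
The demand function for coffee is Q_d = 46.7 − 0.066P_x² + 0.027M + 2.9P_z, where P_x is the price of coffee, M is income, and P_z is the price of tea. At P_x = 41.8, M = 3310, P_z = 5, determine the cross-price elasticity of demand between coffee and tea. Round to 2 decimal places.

0.41

At the given point, Q_d = 46.7 − 0.066(41.8)² + 0.027(3310) + 2.9(5) = 46.7 − 115.3178 + 89.37 + 14.5 = 35.2522.
∂Q_d/∂P_z = +2.9, so E_xy = 2.9·(5/35.2522) ≈ 0.41.
E_xy > 0: the goods are substitutes.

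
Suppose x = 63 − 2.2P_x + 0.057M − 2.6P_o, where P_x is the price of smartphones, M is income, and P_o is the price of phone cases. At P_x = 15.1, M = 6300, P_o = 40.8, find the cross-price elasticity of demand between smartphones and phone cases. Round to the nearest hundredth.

-0.38

Substituting, x = 63 − 2.2(15.1) + 0.057(6300) − 2.6(40.8) = 63 − 33.22 + 359.1 − 106.08 = 282.8.
∂x/∂P_o = −2.6, so E_xy = -2.6·(40.8/282.8) ≈ -0.38.
E_xy < 0: the goods are complements.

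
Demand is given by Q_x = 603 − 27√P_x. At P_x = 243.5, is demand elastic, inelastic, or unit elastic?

elastic

At P_x = 243.5, Q_x = 181.6789.
dQ_x/dP_x = −27/(2√P_x) = −27/(2·15.6045).
Point elasticity E = (dQ_x/dP_x)·(P_x/Q_x) = -0.8651 × 243.5/181.6789 ≈ -1.160.
|E| ≈ 1.160 > 1, so demand is elastic.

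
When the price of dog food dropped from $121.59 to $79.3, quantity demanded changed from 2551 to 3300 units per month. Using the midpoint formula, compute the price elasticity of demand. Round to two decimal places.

%Δq = (3300 − 2551)/[(2551 + 3300)/2] = 749/2925.5 ≈ 0.2560.
%Δp = (79.3 − 121.59)/[(121.59 + 79.3)/2] = -42.29/100.445 ≈ -0.4210.
Arc elasticity E = %Δq/%Δp ≈ 0.2560/-0.4210 ≈ -0.61.
|E| < 1: demand is inelastic over this range.

-0.61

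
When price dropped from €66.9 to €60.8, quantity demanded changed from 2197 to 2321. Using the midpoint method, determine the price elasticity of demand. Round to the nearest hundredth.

%ΔQ = (2321 − 2197)/[(2197 + 2321)/2] = 124/2259 ≈ 0.0549.
%ΔP = (60.8 − 66.9)/[(66.9 + 60.8)/2] = -6.1/63.85 ≈ -0.0955.
Arc elasticity E = %ΔQ/%ΔP ≈ 0.0549/-0.0955 ≈ -0.57.
|E| < 1: demand is inelastic over this range.

-0.57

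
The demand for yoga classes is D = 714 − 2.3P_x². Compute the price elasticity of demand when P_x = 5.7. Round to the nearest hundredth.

-0.23

At P_x = 5.7, D = 639.273.
dD/dP_x = −2·2.3·P_x = −26.22.
Point elasticity E = (dD/dP_x)·(P_x/D) = -26.22 × 5.7/639.273 ≈ -0.23.
|E| < 1, so demand is inelastic at this price.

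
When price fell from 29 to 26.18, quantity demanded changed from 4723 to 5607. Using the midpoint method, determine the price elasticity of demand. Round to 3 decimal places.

-1.674

%Δq = (5607 − 4723)/[(4723 + 5607)/2] = 884/5165 ≈ 0.1712.
%ΔP = (26.18 − 29)/[(29 + 26.18)/2] = -2.82/27.59 ≈ -0.1022.
Arc elasticity E = %Δq/%ΔP ≈ 0.1712/-0.1022 ≈ -1.674.
|E| > 1: demand is elastic over this range.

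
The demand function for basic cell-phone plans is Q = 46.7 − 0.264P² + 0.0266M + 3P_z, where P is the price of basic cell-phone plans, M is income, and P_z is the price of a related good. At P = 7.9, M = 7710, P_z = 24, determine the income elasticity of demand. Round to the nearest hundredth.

0.67

First evaluate Q: 46.7 − 0.264(7.9)² + 0.0266(7710) + 3(24) = 46.7 − 16.4762 + 205.086 + 72 = 307.3098.
∂Q/∂M = +0.0266, so E_I = 0.0266·(7710/307.3098) ≈ 0.67.
E_I ∈ (0,1): normal good (necessity).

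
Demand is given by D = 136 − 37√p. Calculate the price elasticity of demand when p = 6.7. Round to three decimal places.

-1.190

At p = 6.7, D = 40.2279.
dD/dp = −37/(2√p) = −37/(2·2.5884).
Point elasticity E = (dD/dp)·(p/D) = -7.1472 × 6.7/40.2279 ≈ -1.190.
|E| > 1, so demand is elastic at this price.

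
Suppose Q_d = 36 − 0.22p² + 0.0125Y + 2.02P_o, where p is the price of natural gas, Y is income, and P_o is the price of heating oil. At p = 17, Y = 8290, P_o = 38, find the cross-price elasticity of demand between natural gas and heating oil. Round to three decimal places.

First evaluate Q_d: 36 − 0.22(17)² + 0.0125(8290) + 2.02(38) = 36 − 63.58 + 103.625 + 76.76 = 152.805.
∂Q_d/∂P_o = +2.02, so E_xy = 2.02·(38/152.805) ≈ 0.502.
E_xy > 0: the goods are substitutes.

0.502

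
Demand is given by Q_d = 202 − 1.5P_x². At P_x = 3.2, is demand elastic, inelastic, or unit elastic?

At P_x = 3.2, Q_d = 186.64.
dQ_d/dP_x = −2·1.5·P_x = −9.6.
Point elasticity E = (dQ_d/dP_x)·(P_x/Q_d) = -9.6 × 3.2/186.64 ≈ -0.165.
|E| ≈ 0.165 < 1, so demand is inelastic.

inelastic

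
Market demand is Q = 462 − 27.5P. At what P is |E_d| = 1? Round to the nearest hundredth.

8.40

For linear demand Q = a − bP, E = −bP/(a − bP). |E| = 1 ⇒ bP = a − bP ⇒ P = a/(2b).
P = 462/(2·27.5) = 8.40.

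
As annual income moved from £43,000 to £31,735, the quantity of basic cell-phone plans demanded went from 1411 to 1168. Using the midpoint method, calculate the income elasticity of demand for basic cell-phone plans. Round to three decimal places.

0.625

%ΔQ = (1168 − 1411)/[(1411+1168)/2] = -243/1289.5 ≈ -0.1884.
%ΔY = (31,735 − 43,000)/[(43,000+31,735)/2] = -11265/37367.5 ≈ -0.3015.
E_I = %ΔQ/%ΔY ≈ 0.625.
E_I ∈ (0,1): normal good (necessity).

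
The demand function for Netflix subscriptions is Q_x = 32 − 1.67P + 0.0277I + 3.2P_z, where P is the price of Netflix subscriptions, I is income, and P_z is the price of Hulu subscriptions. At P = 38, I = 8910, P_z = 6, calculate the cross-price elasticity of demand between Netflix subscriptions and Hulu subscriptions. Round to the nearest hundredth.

0.08

Evaluating quantity at (P, I, P_z) gives Q_x = 32 − 1.67(38) + 0.0277(8910) + 3.2(6) = 32 − 63.46 + 246.807 + 19.2 = 234.547.
∂Q_x/∂P_z = +3.2, so E_xy = 3.2·(6/234.547) ≈ 0.08.
E_xy > 0: the goods are substitutes.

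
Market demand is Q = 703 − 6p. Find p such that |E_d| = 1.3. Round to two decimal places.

66.22

Set −bp/(a − bp) = −1.3 ⇒ bp = 1.3(a − bp) ⇒ bp(1+1.3) = 1.3·a.
p = 1.3·703/(6·2.3) ≈ 66.22.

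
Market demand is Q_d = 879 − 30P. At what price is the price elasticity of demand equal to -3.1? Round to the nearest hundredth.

22.15

Set −bP/(a − bP) = −3.1 ⇒ bP = 3.1(a − bP) ⇒ bP(1+3.1) = 3.1·a.
P = 3.1·879/(30·4.1) ≈ 22.15.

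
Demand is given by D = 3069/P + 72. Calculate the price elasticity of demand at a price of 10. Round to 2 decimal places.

At P = 10, D = 378.9.
dD/dP = −3069/P² = −30.69.
Point elasticity E = (dD/dP)·(P/D) = -30.69 × 10/378.9 ≈ -0.81.
|E| < 1, so demand is inelastic at this price.

-0.81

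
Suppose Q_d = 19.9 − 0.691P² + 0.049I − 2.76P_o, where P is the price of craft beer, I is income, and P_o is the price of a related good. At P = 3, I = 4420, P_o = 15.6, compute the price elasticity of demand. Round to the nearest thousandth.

Q_d = 19.9 − 0.691(3)² + 0.049(4420) − 2.76(15.6) = 19.9 − 6.219 + 216.58 − 43.056 = 187.205.
∂Q_d/∂P = −2·0.691·P = -4.146, so E_p = -4.146·(3/187.205) ≈ -0.066.
|E_p| < 1: demand is inelastic.

-0.066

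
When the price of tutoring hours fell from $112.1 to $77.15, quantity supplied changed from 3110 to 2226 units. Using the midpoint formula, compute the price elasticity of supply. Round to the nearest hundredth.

0.90

%Δq = (2226 − 3110)/[(3110 + 2226)/2] = -884/2668 ≈ -0.3313.
%ΔP = (77.15 − 112.1)/[(112.1 + 77.15)/2] = -34.95/94.625 ≈ -0.3694.
Arc elasticity E = %Δq/%ΔP ≈ -0.3313/-0.3694 ≈ 0.90.
|E| < 1: supply is inelastic over this range.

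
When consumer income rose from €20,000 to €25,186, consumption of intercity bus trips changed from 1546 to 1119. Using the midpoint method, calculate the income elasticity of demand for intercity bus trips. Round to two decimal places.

%ΔQ = (1119 − 1546)/[(1546+1119)/2] = -427/1332.5 ≈ -0.3205.
%ΔI = (25,186 − 20,000)/[(20,000+25,186)/2] = 5186/22593 ≈ 0.2295.
E_I = %ΔQ/%ΔI ≈ -1.40.
E_I < 0: inferior good.

-1.40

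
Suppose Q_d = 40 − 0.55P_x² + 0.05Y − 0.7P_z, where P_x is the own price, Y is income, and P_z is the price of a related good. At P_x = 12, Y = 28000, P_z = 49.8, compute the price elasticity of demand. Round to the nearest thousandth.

-0.119

Substituting, Q_d = 40 − 0.55(12)² + 0.05(28000) − 0.7(49.8) = 40 − 79.2 + 1400 − 34.86 = 1325.94.
∂Q_d/∂P_x = −2·0.55·P_x = -13.2, so E_p = -13.2·(12/1325.94) ≈ -0.119.
|E_p| < 1: demand is inelastic.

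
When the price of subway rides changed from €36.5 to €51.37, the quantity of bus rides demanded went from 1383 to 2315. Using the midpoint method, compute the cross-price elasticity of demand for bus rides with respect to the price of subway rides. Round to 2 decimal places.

1.49

%ΔQ_x = (2315 − 1383)/[(1383+2315)/2] = 932/1849 ≈ 0.5041.
%ΔP_y = (51.37 − 36.5)/[(36.5+51.37)/2] ≈ 0.3385.
E_xy = 0.5041/0.3385 ≈ 1.49.
E_xy > 0, so bus rides and subway rides are substitutes.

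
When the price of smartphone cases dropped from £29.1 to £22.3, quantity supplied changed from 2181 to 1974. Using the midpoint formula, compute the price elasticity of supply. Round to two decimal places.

0.38

%Δq = (1974 − 2181)/[(2181 + 1974)/2] = -207/2077.5 ≈ -0.0996.
%ΔP = (22.3 − 29.1)/[(29.1 + 22.3)/2] = -6.8/25.7 ≈ -0.2646.
Arc elasticity E = %Δq/%ΔP ≈ -0.0996/-0.2646 ≈ 0.38.
|E| < 1: supply is inelastic over this range.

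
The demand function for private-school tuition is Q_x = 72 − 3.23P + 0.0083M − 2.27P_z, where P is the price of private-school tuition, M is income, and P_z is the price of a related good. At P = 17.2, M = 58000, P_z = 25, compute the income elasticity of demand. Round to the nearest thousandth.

Substituting, Q_x = 72 − 3.23(17.2) + 0.0083(58000) − 2.27(25) = 72 − 55.556 + 481.4 − 56.75 = 441.094.
∂Q_x/∂M = +0.0083, so E_I = 0.0083·(58000/441.094) ≈ 1.091.
E_I > 1: normal good (luxury).

1.091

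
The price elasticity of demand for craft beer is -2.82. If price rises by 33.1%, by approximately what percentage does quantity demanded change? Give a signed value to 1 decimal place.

%ΔQ ≈ E × %ΔP = (-2.82) × (33.1%) ≈ -93.3%.

-93.3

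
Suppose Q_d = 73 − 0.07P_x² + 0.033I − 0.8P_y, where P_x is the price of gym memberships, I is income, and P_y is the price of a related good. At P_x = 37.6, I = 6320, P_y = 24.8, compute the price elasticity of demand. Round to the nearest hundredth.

First evaluate Q_d: 73 − 0.07(37.6)² + 0.033(6320) − 0.8(24.8) = 73 − 98.9632 + 208.56 − 19.84 = 162.7568.
∂Q_d/∂P_x = −2·0.07·P_x = -5.264, so E_p = -5.264·(37.6/162.7568) ≈ -1.22.
|E_p| > 1: demand is elastic.

-1.22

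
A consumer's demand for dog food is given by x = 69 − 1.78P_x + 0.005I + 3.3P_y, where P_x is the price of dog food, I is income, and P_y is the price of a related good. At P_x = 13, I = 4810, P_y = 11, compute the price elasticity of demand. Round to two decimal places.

First evaluate x: 69 − 1.78(13) + 0.005(4810) + 3.3(11) = 69 − 23.14 + 24.05 + 36.3 = 106.21.
∂x/∂P_x = −1.78, so E_p = (−1.78)·(13/106.21) ≈ -0.22.
|E_p| < 1: demand is inelastic.

-0.22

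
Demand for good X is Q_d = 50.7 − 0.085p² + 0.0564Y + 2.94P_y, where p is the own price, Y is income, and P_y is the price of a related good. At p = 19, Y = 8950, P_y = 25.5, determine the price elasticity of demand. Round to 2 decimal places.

Substituting, Q_d = 50.7 − 0.085(19)² + 0.0564(8950) + 2.94(25.5) = 50.7 − 30.685 + 504.78 + 74.97 = 599.765.
∂Q_d/∂p = −2·0.085·p = -3.23, so E_p = -3.23·(19/599.765) ≈ -0.10.
|E_p| < 1: demand is inelastic.

-0.10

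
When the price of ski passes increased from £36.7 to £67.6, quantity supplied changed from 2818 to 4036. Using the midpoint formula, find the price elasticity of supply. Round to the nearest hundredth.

%Δq = (4036 − 2818)/[(2818 + 4036)/2] = 1218/3427 ≈ 0.3554.
%Δp = (67.6 − 36.7)/[(36.7 + 67.6)/2] = 30.9/52.15 ≈ 0.5925.
Arc elasticity E = %Δq/%Δp ≈ 0.3554/0.5925 ≈ 0.60.
|E| < 1: supply is inelastic over this range.

0.60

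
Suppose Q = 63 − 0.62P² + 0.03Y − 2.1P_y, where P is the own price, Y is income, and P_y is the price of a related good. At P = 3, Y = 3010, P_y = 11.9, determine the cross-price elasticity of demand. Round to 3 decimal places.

Evaluating quantity at (P, Y, P_y) gives Q = 63 − 0.62(3)² + 0.03(3010) − 2.1(11.9) = 63 − 5.58 + 90.3 − 24.99 = 122.73.
∂Q/∂P_y = −2.1, so E_xy = -2.1·(11.9/122.73) ≈ -0.204.
E_xy < 0: the goods are complements.

-0.204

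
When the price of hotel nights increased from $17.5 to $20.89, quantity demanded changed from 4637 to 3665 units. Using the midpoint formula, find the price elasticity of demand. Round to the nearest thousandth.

%ΔQ = (3665 − 4637)/[(4637 + 3665)/2] = -972/4151 ≈ -0.2342.
%ΔP = (20.89 − 17.5)/[(17.5 + 20.89)/2] = 3.39/19.195 ≈ 0.1766.
Arc elasticity E = %ΔQ/%ΔP ≈ -0.2342/0.1766 ≈ -1.326.
|E| > 1: demand is elastic over this range.

-1.326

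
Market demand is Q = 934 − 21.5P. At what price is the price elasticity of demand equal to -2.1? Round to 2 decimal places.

29.43

Set −bP/(a − bP) = −2.1 ⇒ bP = 2.1(a − bP) ⇒ bP(1+2.1) = 2.1·a.
P = 2.1·934/(21.5·3.1) ≈ 29.43.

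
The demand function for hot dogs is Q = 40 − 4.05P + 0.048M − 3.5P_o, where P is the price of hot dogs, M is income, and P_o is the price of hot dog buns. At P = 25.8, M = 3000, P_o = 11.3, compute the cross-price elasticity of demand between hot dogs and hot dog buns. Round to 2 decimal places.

Substituting, Q = 40 − 4.05(25.8) + 0.048(3000) − 3.5(11.3) = 40 − 104.49 + 144 − 39.55 = 39.96.
∂Q/∂P_o = −3.5, so E_xy = -3.5·(11.3/39.96) ≈ -0.99.
E_xy < 0: the goods are complements.

-0.99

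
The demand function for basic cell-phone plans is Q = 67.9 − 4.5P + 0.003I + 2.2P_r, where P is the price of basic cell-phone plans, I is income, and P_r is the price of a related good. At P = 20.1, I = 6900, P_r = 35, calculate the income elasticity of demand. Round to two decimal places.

0.28

At the given point, Q = 67.9 − 4.5(20.1) + 0.003(6900) + 2.2(35) = 67.9 − 90.45 + 20.7 + 77 = 75.15.
∂Q/∂I = +0.003, so E_I = 0.003·(6900/75.15) ≈ 0.28.
E_I ∈ (0,1): normal good (necessity).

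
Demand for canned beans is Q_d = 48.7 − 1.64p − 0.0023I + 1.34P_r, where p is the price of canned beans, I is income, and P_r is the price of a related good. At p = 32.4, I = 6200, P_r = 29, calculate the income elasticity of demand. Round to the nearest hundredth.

At the given point, Q_d = 48.7 − 1.64(32.4) − 0.0023(6200) + 1.34(29) = 48.7 − 53.136 − 14.26 + 38.86 = 20.164.
∂Q_d/∂I = −0.0023, so E_I = -0.0023·(6200/20.164) ≈ -0.71.
E_I < 0: inferior good.

-0.71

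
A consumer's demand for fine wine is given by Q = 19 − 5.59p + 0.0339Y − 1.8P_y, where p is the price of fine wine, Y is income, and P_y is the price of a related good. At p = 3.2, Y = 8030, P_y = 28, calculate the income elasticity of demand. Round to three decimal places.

Substituting, Q = 19 − 5.59(3.2) + 0.0339(8030) − 1.8(28) = 19 − 17.888 + 272.217 − 50.4 = 222.929.
∂Q/∂Y = +0.0339, so E_I = 0.0339·(8030/222.929) ≈ 1.221.
E_I > 1: normal good (luxury).

1.221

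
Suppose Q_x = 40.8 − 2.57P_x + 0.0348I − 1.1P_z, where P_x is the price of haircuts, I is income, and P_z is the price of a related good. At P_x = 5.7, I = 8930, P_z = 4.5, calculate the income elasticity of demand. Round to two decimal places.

0.94

Substituting, Q_x = 40.8 − 2.57(5.7) + 0.0348(8930) − 1.1(4.5) = 40.8 − 14.649 + 310.764 − 4.95 = 331.965.
∂Q_x/∂I = +0.0348, so E_I = 0.0348·(8930/331.965) ≈ 0.94.
E_I ∈ (0,1): normal good (necessity).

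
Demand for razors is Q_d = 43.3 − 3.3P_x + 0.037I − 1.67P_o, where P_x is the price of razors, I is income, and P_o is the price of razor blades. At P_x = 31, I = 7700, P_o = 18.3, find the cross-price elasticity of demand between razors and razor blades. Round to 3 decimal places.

First evaluate Q_d: 43.3 − 3.3(31) + 0.037(7700) − 1.67(18.3) = 43.3 − 102.3 + 284.9 − 30.561 = 195.339.
∂Q_d/∂P_o = −1.67, so E_xy = -1.67·(18.3/195.339) ≈ -0.156.
E_xy < 0: the goods are complements.

-0.156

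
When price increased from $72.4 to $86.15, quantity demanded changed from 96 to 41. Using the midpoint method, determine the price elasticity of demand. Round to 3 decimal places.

-4.629

%ΔQ = (41 − 96)/[(96 + 41)/2] = -55/68.5 ≈ -0.8029.
%Δp = (86.15 − 72.4)/[(72.4 + 86.15)/2] = 13.75/79.275 ≈ 0.1734.
Arc elasticity E = %ΔQ/%Δp ≈ -0.8029/0.1734 ≈ -4.629.
|E| > 1: demand is elastic over this range.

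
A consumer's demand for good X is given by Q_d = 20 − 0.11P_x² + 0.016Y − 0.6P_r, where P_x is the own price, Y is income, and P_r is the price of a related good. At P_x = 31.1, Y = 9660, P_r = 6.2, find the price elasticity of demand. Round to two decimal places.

-3.30

First evaluate Q_d: 20 − 0.11(31.1)² + 0.016(9660) − 0.6(6.2) = 20 − 106.3931 + 154.56 − 3.72 = 64.4469.
∂Q_d/∂P_x = −2·0.11·P_x = -6.842, so E_p = -6.842·(31.1/64.4469) ≈ -3.30.
|E_p| > 1: demand is elastic.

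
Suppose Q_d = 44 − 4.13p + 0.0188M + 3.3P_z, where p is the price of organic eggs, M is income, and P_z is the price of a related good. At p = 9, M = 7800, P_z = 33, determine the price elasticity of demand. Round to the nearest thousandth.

-0.142

Q_d = 44 − 4.13(9) + 0.0188(7800) + 3.3(33) = 44 − 37.17 + 146.64 + 108.9 = 262.37.
∂Q_d/∂p = −4.13, so E_p = (−4.13)·(9/262.37) ≈ -0.142.
|E_p| < 1: demand is inelastic.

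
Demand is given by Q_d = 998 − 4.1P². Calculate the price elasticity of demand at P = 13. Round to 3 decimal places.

-4.542

At P = 13, Q_d = 305.1.
dQ_d/dP = −2·4.1·P = −106.6.
Point elasticity E = (dQ_d/dP)·(P/Q_d) = -106.6 × 13/305.1 ≈ -4.542.
|E| > 1, so demand is elastic at this price.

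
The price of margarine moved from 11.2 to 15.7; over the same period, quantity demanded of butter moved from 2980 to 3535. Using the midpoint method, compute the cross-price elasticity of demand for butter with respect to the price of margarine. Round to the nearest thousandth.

0.509

%ΔQ_x = (3535 − 2980)/[(2980+3535)/2] = 555/3257.5 ≈ 0.1704.
%ΔP_y = (15.7 − 11.2)/[(11.2+15.7)/2] ≈ 0.3346.
E_xy = 0.1704/0.3346 ≈ 0.509.
E_xy > 0, so butter and margarine are substitutes.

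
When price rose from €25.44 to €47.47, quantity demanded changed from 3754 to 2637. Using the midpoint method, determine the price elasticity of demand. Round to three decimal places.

%ΔQ = (2637 − 3754)/[(3754 + 2637)/2] = -1117/3195.5 ≈ -0.3496.
%ΔP = (47.47 − 25.44)/[(25.44 + 47.47)/2] = 22.03/36.455 ≈ 0.6043.
Arc elasticity E = %ΔQ/%ΔP ≈ -0.3496/0.6043 ≈ -0.578.
|E| < 1: demand is inelastic over this range.

-0.578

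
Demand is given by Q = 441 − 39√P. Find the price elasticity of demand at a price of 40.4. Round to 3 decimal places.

At P = 40.4, Q = 193.1121.
dQ/dP = −39/(2√P) = −39/(2·6.3561).
Point elasticity E = (dQ/dP)·(P/Q) = -3.0679 × 40.4/193.1121 ≈ -0.642.
|E| < 1, so demand is inelastic at this price.

-0.642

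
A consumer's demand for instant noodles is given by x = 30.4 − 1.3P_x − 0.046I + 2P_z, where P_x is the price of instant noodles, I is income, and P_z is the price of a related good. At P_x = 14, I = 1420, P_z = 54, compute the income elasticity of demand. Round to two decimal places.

Substituting, x = 30.4 − 1.3(14) − 0.046(1420) + 2(54) = 30.4 − 18.2 − 65.32 + 108 = 54.88.
∂x/∂I = −0.046, so E_I = -0.046·(1420/54.88) ≈ -1.19.
E_I < 0: inferior good.

-1.19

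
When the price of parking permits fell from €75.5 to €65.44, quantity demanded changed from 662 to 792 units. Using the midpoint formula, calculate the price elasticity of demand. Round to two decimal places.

-1.25

%ΔQ = (792 − 662)/[(662 + 792)/2] = 130/727 ≈ 0.1788.
%ΔP = (65.44 − 75.5)/[(75.5 + 65.44)/2] = -10.06/70.47 ≈ -0.1428.
Arc elasticity E = %ΔQ/%ΔP ≈ 0.1788/-0.1428 ≈ -1.25.
|E| > 1: demand is elastic over this range.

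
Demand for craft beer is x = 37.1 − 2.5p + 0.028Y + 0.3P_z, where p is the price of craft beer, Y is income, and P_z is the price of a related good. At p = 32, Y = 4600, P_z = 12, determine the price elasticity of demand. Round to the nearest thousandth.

x = 37.1 − 2.5(32) + 0.028(4600) + 0.3(12) = 37.1 − 80 + 128.8 + 3.6 = 89.5.
∂x/∂p = −2.5, so E_p = (−2.5)·(32/89.5) ≈ -0.894.
|E_p| < 1: demand is inelastic.

-0.894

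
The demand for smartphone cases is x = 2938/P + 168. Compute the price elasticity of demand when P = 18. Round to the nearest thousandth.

-0.493

At P = 18, x = 331.2222.
dx/dP = −2938/P² = −9.0679.
Point elasticity E = (dx/dP)·(P/x) = -9.0679 × 18/331.2222 ≈ -0.493.
|E| < 1, so demand is inelastic at this price.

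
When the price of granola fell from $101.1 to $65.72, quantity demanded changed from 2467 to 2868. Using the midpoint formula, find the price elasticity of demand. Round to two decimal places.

%ΔQ = (2868 − 2467)/[(2467 + 2868)/2] = 401/2667.5 ≈ 0.1503.
%Δp = (65.72 − 101.1)/[(101.1 + 65.72)/2] = -35.38/83.41 ≈ -0.4242.
Arc elasticity E = %ΔQ/%Δp ≈ 0.1503/-0.4242 ≈ -0.35.
|E| < 1: demand is inelastic over this range.

-0.35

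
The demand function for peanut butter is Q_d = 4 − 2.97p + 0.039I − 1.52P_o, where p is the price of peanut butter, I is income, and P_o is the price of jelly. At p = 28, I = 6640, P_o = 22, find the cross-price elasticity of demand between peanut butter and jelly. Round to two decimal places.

First evaluate Q_d: 4 − 2.97(28) + 0.039(6640) − 1.52(22) = 4 − 83.16 + 258.96 − 33.44 = 146.36.
∂Q_d/∂P_o = −1.52, so E_xy = -1.52·(22/146.36) ≈ -0.23.
E_xy < 0: the goods are complements.

-0.23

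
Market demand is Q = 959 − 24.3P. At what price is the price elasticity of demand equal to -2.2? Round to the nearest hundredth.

Set −bP/(a − bP) = −2.2 ⇒ bP = 2.2(a − bP) ⇒ bP(1+2.2) = 2.2·a.
P = 2.2·959/(24.3·3.2) ≈ 27.13.

27.13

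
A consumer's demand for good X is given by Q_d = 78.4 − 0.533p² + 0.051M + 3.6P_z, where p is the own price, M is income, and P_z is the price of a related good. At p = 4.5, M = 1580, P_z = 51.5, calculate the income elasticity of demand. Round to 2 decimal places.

0.24

Substituting, Q_d = 78.4 − 0.533(4.5)² + 0.051(1580) + 3.6(51.5) = 78.4 − 10.7933 + 80.58 + 185.4 = 333.5868.
∂Q_d/∂M = +0.051, so E_I = 0.051·(1580/333.5868) ≈ 0.24.
E_I ∈ (0,1): normal good (necessity).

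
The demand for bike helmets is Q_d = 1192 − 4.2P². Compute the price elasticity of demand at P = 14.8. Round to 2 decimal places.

At P = 14.8, Q_d = 272.032.
dQ_d/dP = −2·4.2·P = −124.32.
Point elasticity E = (dQ_d/dP)·(P/Q_d) = -124.32 × 14.8/272.032 ≈ -6.76.
|E| > 1, so demand is elastic at this price.

-6.76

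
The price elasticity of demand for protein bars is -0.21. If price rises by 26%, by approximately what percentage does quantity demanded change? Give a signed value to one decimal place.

-5.5

%ΔQ ≈ E × %ΔP = (-0.21) × (26%) ≈ -5.5%.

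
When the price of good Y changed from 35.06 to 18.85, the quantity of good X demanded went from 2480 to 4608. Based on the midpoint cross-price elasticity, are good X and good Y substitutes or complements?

complements

%ΔQ_x = (4608 − 2480)/[(2480+4608)/2] = 2128/3544 ≈ 0.6005.
%ΔP_y = (18.85 − 35.06)/[(35.06+18.85)/2] ≈ -0.6014.
E_xy = 0.6005/-0.6014 ≈ -0.998.
E_xy < 0, so the goods are complements.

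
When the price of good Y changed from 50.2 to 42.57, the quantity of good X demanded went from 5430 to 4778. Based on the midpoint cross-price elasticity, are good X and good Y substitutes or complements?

%ΔQ_x = (4778 − 5430)/[(5430+4778)/2] = -652/5104 ≈ -0.1277.
%ΔP_y = (42.57 − 50.2)/[(50.2+42.57)/2] ≈ -0.1645.
E_xy = -0.1277/-0.1645 ≈ 0.777.
E_xy > 0, so the goods are substitutes.

substitutes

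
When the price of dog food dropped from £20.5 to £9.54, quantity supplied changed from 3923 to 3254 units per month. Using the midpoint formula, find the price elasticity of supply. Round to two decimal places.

%ΔQ = (3254 − 3923)/[(3923 + 3254)/2] = -669/3588.5 ≈ -0.1864.
%Δp = (9.54 − 20.5)/[(20.5 + 9.54)/2] = -10.96/15.02 ≈ -0.7297.
Arc elasticity E = %ΔQ/%Δp ≈ -0.1864/-0.7297 ≈ 0.26.
|E| < 1: supply is inelastic over this range.

0.26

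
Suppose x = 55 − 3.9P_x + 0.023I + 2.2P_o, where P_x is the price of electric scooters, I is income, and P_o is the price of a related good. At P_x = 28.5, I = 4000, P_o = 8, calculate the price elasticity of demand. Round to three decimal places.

-2.080

At the given point, x = 55 − 3.9(28.5) + 0.023(4000) + 2.2(8) = 55 − 111.15 + 92 + 17.6 = 53.45.
∂x/∂P_x = −3.9, so E_p = (−3.9)·(28.5/53.45) ≈ -2.080.
|E_p| > 1: demand is elastic.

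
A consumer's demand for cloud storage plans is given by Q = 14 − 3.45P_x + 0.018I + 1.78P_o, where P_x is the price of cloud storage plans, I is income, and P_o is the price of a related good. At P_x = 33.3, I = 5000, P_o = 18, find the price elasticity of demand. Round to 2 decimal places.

Evaluating quantity at (P_x, I, P_o) gives Q = 14 − 3.45(33.3) + 0.018(5000) + 1.78(18) = 14 − 114.885 + 90 + 32.04 = 21.155.
∂Q/∂P_x = −3.45, so E_p = (−3.45)·(33.3/21.155) ≈ -5.43.
|E_p| > 1: demand is elastic.

-5.43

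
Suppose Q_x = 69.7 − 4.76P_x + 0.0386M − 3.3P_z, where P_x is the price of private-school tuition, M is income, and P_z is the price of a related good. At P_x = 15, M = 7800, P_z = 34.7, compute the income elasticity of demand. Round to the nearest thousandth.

First evaluate Q_x: 69.7 − 4.76(15) + 0.0386(7800) − 3.3(34.7) = 69.7 − 71.4 + 301.08 − 114.51 = 184.87.
∂Q_x/∂M = +0.0386, so E_I = 0.0386·(7800/184.87) ≈ 1.629.
E_I > 1: normal good (luxury).

1.629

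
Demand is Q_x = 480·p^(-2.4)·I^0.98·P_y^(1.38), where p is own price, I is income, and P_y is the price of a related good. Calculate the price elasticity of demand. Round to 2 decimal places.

-2.40

For a Cobb–Douglas (constant-elasticity) form Q_x = A·p^α·…, the elasticity with respect to p equals the exponent α at every point.
Here the exponent on p is -2.4, so the price elasticity of demand is -2.40.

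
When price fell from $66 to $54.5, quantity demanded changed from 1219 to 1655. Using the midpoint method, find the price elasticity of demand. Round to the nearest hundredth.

%Δq = (1655 − 1219)/[(1219 + 1655)/2] = 436/1437 ≈ 0.3034.
%Δp = (54.5 − 66)/[(66 + 54.5)/2] = -11.5/60.25 ≈ -0.1909.
Arc elasticity E = %Δq/%Δp ≈ 0.3034/-0.1909 ≈ -1.59.
|E| > 1: demand is elastic over this range.

-1.59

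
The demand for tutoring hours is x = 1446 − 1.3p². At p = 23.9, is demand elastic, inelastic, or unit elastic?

elastic

At p = 23.9, x = 703.427.
dx/dp = −2·1.3·p = −62.14.
Point elasticity E = (dx/dp)·(p/x) = -62.14 × 23.9/703.427 ≈ -2.111.
|E| ≈ 2.111 > 1, so demand is elastic.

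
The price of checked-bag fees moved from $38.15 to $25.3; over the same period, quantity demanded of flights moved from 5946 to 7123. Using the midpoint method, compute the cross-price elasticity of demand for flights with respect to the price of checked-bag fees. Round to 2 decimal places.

-0.44

%ΔQ_x = (7123 − 5946)/[(5946+7123)/2] = 1177/6534.5 ≈ 0.1801.
%ΔP_y = (25.3 − 38.15)/[(38.15+25.3)/2] ≈ -0.4050.
E_xy = 0.1801/-0.4050 ≈ -0.44.
E_xy < 0, so flights and checked-bag fees are complements.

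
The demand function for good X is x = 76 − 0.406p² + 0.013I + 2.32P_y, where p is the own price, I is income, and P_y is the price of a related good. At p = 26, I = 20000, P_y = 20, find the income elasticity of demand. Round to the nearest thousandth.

Evaluating quantity at (p, I, P_y) gives x = 76 − 0.406(26)² + 0.013(20000) + 2.32(20) = 76 − 274.456 + 260 + 46.4 = 107.944.
∂x/∂I = +0.013, so E_I = 0.013·(20000/107.944) ≈ 2.409.
E_I > 1: normal good (luxury).

2.409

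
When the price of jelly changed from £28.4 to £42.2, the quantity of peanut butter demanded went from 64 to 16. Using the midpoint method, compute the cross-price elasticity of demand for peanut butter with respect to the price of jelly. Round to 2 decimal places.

-3.07

%ΔQ_x = (16 − 64)/[(64+16)/2] = -48/40 ≈ -1.2000.
%ΔP_y = (42.2 − 28.4)/[(28.4+42.2)/2] ≈ 0.3909.
E_xy = -1.2000/0.3909 ≈ -3.07.
E_xy < 0, so peanut butter and jelly are complements.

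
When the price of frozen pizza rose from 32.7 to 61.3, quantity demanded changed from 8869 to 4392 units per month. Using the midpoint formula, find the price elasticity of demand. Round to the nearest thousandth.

-1.110

%ΔQ = (4392 − 8869)/[(8869 + 4392)/2] = -4477/6630.5 ≈ -0.6752.
%ΔP = (61.3 − 32.7)/[(32.7 + 61.3)/2] = 28.6/47 ≈ 0.6085.
Arc elasticity E = %ΔQ/%ΔP ≈ -0.6752/0.6085 ≈ -1.110.
|E| > 1: demand is elastic over this range.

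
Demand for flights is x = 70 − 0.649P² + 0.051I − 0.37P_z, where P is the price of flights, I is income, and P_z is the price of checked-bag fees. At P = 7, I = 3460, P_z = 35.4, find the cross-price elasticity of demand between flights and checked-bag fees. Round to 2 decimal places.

Substituting, x = 70 − 0.649(7)² + 0.051(3460) − 0.37(35.4) = 70 − 31.801 + 176.46 − 13.098 = 201.561.
∂x/∂P_z = −0.37, so E_xy = -0.37·(35.4/201.561) ≈ -0.06.
E_xy < 0: the goods are complements.

-0.06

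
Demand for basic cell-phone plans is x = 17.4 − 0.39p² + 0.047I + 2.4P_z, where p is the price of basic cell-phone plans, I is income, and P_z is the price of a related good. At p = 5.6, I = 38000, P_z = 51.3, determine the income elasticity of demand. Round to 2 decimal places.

0.93

Evaluating quantity at (p, I, P_z) gives x = 17.4 − 0.39(5.6)² + 0.047(38000) + 2.4(51.3) = 17.4 − 12.2304 + 1786 + 123.12 = 1914.2896.
∂x/∂I = +0.047, so E_I = 0.047·(38000/1914.2896) ≈ 0.93.
E_I ∈ (0,1): normal good (necessity).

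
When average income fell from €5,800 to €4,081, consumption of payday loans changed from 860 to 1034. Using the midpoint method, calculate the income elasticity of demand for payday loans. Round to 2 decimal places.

-0.53

%ΔQ = (1034 − 860)/[(860+1034)/2] = 174/947 ≈ 0.1837.
%ΔI = (4,081 − 5,800)/[(5,800+4,081)/2] = -1719/4940.5 ≈ -0.3479.
E_I = %ΔQ/%ΔI ≈ -0.53.
E_I < 0: inferior good.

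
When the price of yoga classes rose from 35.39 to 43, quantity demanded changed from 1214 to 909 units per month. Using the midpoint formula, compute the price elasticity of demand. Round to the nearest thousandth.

-1.480

%ΔQ = (909 − 1214)/[(1214 + 909)/2] = -305/1061.5 ≈ -0.2873.
%ΔP = (43 − 35.39)/[(35.39 + 43)/2] = 7.61/39.195 ≈ 0.1942.
Arc elasticity E = %ΔQ/%ΔP ≈ -0.2873/0.1942 ≈ -1.480.
|E| > 1: demand is elastic over this range.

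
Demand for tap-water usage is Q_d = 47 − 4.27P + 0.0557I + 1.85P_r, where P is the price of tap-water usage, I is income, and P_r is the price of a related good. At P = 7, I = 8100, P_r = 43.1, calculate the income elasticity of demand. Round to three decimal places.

At the given point, Q_d = 47 − 4.27(7) + 0.0557(8100) + 1.85(43.1) = 47 − 29.89 + 451.17 + 79.735 = 548.015.
∂Q_d/∂I = +0.0557, so E_I = 0.0557·(8100/548.015) ≈ 0.823.
E_I ∈ (0,1): normal good (necessity).

0.823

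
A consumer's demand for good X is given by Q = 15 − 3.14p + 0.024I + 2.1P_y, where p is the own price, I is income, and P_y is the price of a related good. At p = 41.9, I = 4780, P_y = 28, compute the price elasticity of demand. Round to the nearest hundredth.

Substituting, Q = 15 − 3.14(41.9) + 0.024(4780) + 2.1(28) = 15 − 131.566 + 114.72 + 58.8 = 56.954.
∂Q/∂p = −3.14, so E_p = (−3.14)·(41.9/56.954) ≈ -2.31.
|E_p| > 1: demand is elastic.

-2.31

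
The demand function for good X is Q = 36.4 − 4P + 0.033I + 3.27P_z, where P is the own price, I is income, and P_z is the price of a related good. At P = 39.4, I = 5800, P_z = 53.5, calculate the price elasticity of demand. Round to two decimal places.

-0.64

Substituting, Q = 36.4 − 4(39.4) + 0.033(5800) + 3.27(53.5) = 36.4 − 157.6 + 191.4 + 174.945 = 245.145.
∂Q/∂P = −4, so E_p = (−4)·(39.4/245.145) ≈ -0.64.
|E_p| < 1: demand is inelastic.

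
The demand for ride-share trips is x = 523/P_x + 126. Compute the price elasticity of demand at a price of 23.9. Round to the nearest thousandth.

-0.148

At P_x = 23.9, x = 147.8828.
dx/dP_x = −523/P_x² = −0.9156.
Point elasticity E = (dx/dP_x)·(P_x/x) = -0.9156 × 23.9/147.8828 ≈ -0.148.
|E| < 1, so demand is inelastic at this price.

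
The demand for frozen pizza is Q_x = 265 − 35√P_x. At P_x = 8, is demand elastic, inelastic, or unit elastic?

At P_x = 8, Q_x = 166.0051.
dQ_x/dP_x = −35/(2√P_x) = −35/(2·2.8284).
Point elasticity E = (dQ_x/dP_x)·(P_x/Q_x) = -6.1872 × 8/166.0051 ≈ -0.298.
|E| ≈ 0.298 < 1, so demand is inelastic.

inelastic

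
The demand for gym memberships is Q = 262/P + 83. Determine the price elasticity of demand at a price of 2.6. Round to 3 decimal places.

-0.548

At P = 2.6, Q = 183.7692.
dQ/dP = −262/P² = −38.7574.
Point elasticity E = (dQ/dP)·(P/Q) = -38.7574 × 2.6/183.7692 ≈ -0.548.
|E| < 1, so demand is inelastic at this price.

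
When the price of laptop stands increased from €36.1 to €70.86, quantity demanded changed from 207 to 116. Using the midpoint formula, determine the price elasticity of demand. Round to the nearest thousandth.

%Δq = (116 − 207)/[(207 + 116)/2] = -91/161.5 ≈ -0.5635.
%Δp = (70.86 − 36.1)/[(36.1 + 70.86)/2] = 34.76/53.48 ≈ 0.6500.
Arc elasticity E = %Δq/%Δp ≈ -0.5635/0.6500 ≈ -0.867.
|E| < 1: demand is inelastic over this range.

-0.867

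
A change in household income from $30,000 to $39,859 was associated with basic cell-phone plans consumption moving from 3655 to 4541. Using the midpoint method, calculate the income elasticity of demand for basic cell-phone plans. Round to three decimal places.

0.766

%ΔQ = (4541 − 3655)/[(3655+4541)/2] = 886/4098 ≈ 0.2162.
%ΔY = (39,859 − 30,000)/[(30,000+39,859)/2] = 9859/34929.5 ≈ 0.2823.
E_I = %ΔQ/%ΔY ≈ 0.766.
E_I ∈ (0,1): normal good (necessity).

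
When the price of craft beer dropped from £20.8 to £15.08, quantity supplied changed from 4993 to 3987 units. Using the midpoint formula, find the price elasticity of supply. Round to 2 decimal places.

%ΔQ = (3987 − 4993)/[(4993 + 3987)/2] = -1006/4490 ≈ -0.2241.
%ΔP = (15.08 − 20.8)/[(20.8 + 15.08)/2] = -5.72/17.94 ≈ -0.3188.
Arc elasticity E = %ΔQ/%ΔP ≈ -0.2241/-0.3188 ≈ 0.70.
|E| < 1: supply is inelastic over this range.

0.70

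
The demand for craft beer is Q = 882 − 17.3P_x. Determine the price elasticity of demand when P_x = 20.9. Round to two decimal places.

At P_x = 20.9, Q = 520.43.
dQ/dP_x = −17.3.
Point elasticity E = (dQ/dP_x)·(P_x/Q) = -17.3 × 20.9/520.43 ≈ -0.69.
|E| < 1, so demand is inelastic at this price.

-0.69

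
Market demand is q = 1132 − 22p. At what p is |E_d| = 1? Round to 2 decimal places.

For linear demand q = a − bp, E = −bp/(a − bp). |E| = 1 ⇒ bp = a − bp ⇒ p = a/(2b).
p = 1132/(2·22) ≈ 25.73.

25.73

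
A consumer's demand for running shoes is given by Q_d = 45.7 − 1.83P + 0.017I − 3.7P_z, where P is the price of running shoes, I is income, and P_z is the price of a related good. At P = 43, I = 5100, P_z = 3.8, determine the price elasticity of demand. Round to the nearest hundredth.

-1.98

Q_d = 45.7 − 1.83(43) + 0.017(5100) − 3.7(3.8) = 45.7 − 78.69 + 86.7 − 14.06 = 39.65.
∂Q_d/∂P = −1.83, so E_p = (−1.83)·(43/39.65) ≈ -1.98.
|E_p| > 1: demand is elastic.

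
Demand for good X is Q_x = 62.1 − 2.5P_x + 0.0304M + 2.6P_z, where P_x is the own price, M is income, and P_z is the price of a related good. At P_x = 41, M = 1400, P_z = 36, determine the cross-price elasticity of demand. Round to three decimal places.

First evaluate Q_x: 62.1 − 2.5(41) + 0.0304(1400) + 2.6(36) = 62.1 − 102.5 + 42.56 + 93.6 = 95.76.
∂Q_x/∂P_z = +2.6, so E_xy = 2.6·(36/95.76) ≈ 0.977.
E_xy > 0: the goods are substitutes.

0.977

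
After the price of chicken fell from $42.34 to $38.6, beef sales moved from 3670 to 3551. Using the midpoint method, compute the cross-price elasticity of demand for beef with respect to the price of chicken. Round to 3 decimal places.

0.357

%ΔQ_x = (3551 − 3670)/[(3670+3551)/2] = -119/3610.5 ≈ -0.0330.
%ΔP_y = (38.6 − 42.34)/[(42.34+38.6)/2] ≈ -0.0924.
E_xy = -0.0330/-0.0924 ≈ 0.357.
E_xy > 0, so beef and chicken are substitutes.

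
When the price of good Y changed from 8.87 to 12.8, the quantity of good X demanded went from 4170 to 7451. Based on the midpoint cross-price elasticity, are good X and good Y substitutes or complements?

%ΔQ_x = (7451 − 4170)/[(4170+7451)/2] = 3281/5810.5 ≈ 0.5647.
%ΔP_y = (12.8 − 8.87)/[(8.87+12.8)/2] ≈ 0.3627.
E_xy = 0.5647/0.3627 ≈ 1.557.
E_xy > 0, so the goods are substitutes.

substitutes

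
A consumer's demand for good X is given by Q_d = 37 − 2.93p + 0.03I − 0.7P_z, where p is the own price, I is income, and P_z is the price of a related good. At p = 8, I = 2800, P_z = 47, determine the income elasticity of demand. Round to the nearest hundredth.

1.30

Evaluating quantity at (p, I, P_z) gives Q_d = 37 − 2.93(8) + 0.03(2800) − 0.7(47) = 37 − 23.44 + 84 − 32.9 = 64.66.
∂Q_d/∂I = +0.03, so E_I = 0.03·(2800/64.66) ≈ 1.30.
E_I > 1: normal good (luxury).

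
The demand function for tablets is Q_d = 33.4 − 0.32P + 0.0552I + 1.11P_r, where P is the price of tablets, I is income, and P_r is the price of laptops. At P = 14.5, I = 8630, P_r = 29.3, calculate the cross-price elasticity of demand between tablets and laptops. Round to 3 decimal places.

0.060

At the given point, Q_d = 33.4 − 0.32(14.5) + 0.0552(8630) + 1.11(29.3) = 33.4 − 4.64 + 476.376 + 32.523 = 537.659.
∂Q_d/∂P_r = +1.11, so E_xy = 1.11·(29.3/537.659) ≈ 0.060.
E_xy > 0: the goods are substitutes.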